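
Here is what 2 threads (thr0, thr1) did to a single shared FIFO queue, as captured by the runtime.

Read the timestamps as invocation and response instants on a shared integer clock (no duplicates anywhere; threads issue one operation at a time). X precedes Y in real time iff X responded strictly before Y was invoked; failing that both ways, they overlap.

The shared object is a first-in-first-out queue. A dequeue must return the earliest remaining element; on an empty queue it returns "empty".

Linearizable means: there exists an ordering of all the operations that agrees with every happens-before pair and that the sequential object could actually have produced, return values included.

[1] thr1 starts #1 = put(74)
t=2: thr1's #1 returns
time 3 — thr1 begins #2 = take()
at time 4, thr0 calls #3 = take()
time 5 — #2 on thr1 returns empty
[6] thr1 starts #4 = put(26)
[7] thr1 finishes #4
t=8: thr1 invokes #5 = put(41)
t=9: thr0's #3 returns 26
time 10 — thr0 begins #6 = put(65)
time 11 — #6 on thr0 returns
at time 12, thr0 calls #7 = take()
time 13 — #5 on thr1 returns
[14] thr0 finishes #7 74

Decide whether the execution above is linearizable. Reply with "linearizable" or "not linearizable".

already the first 9 events (up to #3's response at time 9) admit no linearization; the first 8 still do
checked exhaustively: 3 real-time-consistent orders of 4 completed operations, zero legal FIFO queue replays
including or dropping the 1 pending operation (#5) in any combination fails
one such order, #1, #2, #3, #4 (pending dropped), breaks at step 2 where #2 take() → empty is illegal
one such order, #1, #2, #4, #3 (pending dropped), breaks at step 2 where #2 take() → empty is illegal

not linearizable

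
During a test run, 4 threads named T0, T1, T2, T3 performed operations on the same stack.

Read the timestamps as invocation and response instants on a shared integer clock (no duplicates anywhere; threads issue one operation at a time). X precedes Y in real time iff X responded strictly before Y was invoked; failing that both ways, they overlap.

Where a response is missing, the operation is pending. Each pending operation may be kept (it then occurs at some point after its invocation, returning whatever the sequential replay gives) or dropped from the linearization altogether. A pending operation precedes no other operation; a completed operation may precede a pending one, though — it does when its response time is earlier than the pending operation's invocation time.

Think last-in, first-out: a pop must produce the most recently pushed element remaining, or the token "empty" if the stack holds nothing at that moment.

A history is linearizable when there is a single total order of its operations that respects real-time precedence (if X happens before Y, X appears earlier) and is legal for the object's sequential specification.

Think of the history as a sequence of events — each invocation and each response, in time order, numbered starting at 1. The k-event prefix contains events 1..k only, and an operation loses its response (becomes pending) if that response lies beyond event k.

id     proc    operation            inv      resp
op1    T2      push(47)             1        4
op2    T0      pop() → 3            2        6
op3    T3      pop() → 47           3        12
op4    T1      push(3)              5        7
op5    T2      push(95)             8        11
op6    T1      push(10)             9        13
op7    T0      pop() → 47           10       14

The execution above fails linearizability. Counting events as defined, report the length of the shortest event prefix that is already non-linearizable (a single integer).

events 1..13 are linearizable, e.g. via op1, op3, op4, op2, op5, op6:
after step 1 (op1 push(47)): stack <47>
after step 2 (op3 pop() → 47): stack <>
after step 3 (op4 push(3)): stack <3>
after step 4 (op2 pop() → 3): stack <>
after step 5 (op5 push(95)): stack <95>
after step 6 (op6 push(10)): stack <95,10>
with event 14 included (op7 responding at time 14), all real-time-consistent orders fail
sample order op1, op2, op3, op4, op5, op6, op7 stalls at step 2 — op2 pop() → 3 has no legal effect
sample order op1, op2, op3, op4, op5, op7, op6 stalls at step 2 — op2 pop() → 3 has no legal effect

14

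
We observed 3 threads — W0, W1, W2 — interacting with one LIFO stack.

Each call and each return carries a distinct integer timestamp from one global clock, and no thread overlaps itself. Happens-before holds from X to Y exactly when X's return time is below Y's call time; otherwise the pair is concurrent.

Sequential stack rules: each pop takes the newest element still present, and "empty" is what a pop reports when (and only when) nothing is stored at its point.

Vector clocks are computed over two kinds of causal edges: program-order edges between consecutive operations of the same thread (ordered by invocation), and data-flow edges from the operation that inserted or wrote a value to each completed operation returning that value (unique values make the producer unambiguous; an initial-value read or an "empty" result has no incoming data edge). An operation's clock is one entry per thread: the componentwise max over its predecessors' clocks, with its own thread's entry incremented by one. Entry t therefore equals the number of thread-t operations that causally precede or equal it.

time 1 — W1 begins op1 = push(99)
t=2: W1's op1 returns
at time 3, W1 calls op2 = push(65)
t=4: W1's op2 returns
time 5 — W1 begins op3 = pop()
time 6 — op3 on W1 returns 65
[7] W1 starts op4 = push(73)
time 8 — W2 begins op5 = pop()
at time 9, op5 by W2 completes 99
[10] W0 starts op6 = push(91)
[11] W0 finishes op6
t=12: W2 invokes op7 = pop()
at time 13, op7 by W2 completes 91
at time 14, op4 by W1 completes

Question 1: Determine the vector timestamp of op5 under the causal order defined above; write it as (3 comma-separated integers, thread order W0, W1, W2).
Answer: (0, 1, 1)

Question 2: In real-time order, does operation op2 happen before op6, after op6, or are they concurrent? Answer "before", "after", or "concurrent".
Answer: before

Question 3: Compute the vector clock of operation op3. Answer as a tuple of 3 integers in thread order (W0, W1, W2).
Answer: (0, 3, 0)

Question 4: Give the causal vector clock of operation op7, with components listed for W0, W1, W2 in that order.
Answer: (1, 1, 2)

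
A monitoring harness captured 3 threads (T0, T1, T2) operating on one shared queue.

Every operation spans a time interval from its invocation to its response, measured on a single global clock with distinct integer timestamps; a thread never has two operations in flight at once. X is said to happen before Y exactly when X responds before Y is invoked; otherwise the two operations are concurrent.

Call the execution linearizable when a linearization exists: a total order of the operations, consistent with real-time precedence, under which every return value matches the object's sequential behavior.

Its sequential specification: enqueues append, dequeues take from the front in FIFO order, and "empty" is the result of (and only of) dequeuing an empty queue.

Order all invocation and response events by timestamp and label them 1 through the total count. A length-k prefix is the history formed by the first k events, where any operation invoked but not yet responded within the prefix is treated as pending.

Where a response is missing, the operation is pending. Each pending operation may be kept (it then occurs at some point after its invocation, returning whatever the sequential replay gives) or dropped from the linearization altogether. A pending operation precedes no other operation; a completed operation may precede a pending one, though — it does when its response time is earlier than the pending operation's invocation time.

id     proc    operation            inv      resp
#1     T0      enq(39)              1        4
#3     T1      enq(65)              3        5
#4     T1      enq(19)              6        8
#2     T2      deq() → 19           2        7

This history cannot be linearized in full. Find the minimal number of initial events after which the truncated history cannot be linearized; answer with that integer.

events 1..6 are linearizable; a witness order is #1, #2, #3:
step 1: #1 enq(39) — queue <39>
step 2: #2 deq() (pending, included) — queue <>
step 3: #3 enq(65) — queue <65>
with event 7 included (#2 responding at time 7), all real-time-consistent orders fail
no escape via the 1 pending operation (#4): every completion choice fails
take #1, #2, #3 (pending dropped): step 2 already fails, because #2 deq() → 19 cannot occur there
take #1, #3, #2 (pending dropped): step 3 already fails, because #2 deq() → 19 cannot occur there

7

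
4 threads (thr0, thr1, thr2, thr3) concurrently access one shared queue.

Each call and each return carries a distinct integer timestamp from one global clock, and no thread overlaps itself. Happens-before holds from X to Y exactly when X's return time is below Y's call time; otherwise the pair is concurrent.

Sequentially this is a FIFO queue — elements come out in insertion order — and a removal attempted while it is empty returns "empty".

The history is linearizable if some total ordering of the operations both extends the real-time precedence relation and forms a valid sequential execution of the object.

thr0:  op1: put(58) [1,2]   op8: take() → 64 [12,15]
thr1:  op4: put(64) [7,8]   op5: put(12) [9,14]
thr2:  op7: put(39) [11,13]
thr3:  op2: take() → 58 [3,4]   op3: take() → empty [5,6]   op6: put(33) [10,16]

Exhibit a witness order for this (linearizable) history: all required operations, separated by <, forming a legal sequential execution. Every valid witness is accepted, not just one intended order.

op1 < op2 < op3 < op4 < op5 < op6 < op7 < op8

step 1: op1 put(58) — queue <58>
step 2: op2 take() → 58 — queue <>
step 3: op3 take() → empty — queue <>
step 4: op4 put(64) — queue <64>
step 5: op5 put(12) — queue <64,12>
step 6: op6 put(33) — queue <64,12,33>
step 7: op7 put(39) — queue <64,12,33,39>
step 8: op8 take() → 64 — queue <12,33,39>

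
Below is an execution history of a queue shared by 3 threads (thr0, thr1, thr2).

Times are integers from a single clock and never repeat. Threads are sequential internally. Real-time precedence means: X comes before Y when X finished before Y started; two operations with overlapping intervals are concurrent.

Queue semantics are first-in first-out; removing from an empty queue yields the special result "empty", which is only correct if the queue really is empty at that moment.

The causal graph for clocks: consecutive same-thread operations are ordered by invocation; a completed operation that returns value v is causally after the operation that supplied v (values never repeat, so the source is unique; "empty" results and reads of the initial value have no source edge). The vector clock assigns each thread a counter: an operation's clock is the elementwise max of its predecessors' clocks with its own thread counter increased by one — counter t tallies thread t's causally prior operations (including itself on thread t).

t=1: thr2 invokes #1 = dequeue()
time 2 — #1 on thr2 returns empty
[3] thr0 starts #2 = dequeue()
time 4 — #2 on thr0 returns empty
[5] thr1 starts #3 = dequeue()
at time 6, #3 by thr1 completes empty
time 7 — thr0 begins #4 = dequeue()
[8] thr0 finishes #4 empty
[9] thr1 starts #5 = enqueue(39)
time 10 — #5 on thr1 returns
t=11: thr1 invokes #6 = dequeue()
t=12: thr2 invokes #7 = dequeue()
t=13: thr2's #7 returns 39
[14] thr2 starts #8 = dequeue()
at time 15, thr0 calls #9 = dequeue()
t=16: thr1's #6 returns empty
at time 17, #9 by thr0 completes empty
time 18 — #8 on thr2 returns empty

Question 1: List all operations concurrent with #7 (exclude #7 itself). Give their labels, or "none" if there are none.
#7 spans [12,13]: anything still running between times 12 and 13 counts as concurrent
#1 [1,2]: before
#2 [3,4]: before
#3 [5,6]: before
#4 [7,8]: before
#5 [9,10]: before
#6 [11,16]: concurrent
#8 [14,18]: after
#9 [15,17]: after

#6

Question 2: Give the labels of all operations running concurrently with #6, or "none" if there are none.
overlap test against #6 [11,16]: concurrent iff the interval meets 11..16
#1 [1,2]: before
#2 [3,4]: before
#3 [5,6]: before
#4 [7,8]: before
#5 [9,10]: before
#7 [12,13]: concurrent
#8 [14,18]: concurrent
#9 [15,17]: concurrent

#7, #8, #9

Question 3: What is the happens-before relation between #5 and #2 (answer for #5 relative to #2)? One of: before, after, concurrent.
#5 spans [9,10], #2 spans [3,4]
resp(#2)=4 < inv(#5)=9

after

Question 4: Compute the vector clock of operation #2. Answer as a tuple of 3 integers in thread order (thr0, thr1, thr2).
root op #1, invoked 1: fresh clock plus thr2's own tick → (0, 0, 1)
root op #3, invoked 5: fresh clock plus thr1's own tick → (0, 1, 0)
root op #2, invoked 3: fresh clock plus thr0's own tick → (1, 0, 0)
#5, invoked 9, takes VC(#3)=(0, 1, 0) under max, adds 1 for thr1 → (0, 2, 0)
#4, invoked 7, takes VC(#2)=(1, 0, 0) under max, adds 1 for thr0 → (2, 0, 0)
#6, invoked 11, takes VC(#5)=(0, 2, 0) under max, adds 1 for thr1 → (0, 3, 0)
#9, invoked 15, takes VC(#4)=(2, 0, 0) under max, adds 1 for thr0 → (3, 0, 0)
#7, invoked 12, takes VC(#1)=(0, 0, 1), VC(#5)=(0, 2, 0) under max, adds 1 for thr2 → (0, 2, 2)
#8, invoked 14, takes VC(#7)=(0, 2, 2) under max, adds 1 for thr2 → (0, 2, 3)
target: VC(#2) = (1, 0, 0)

(1, 0, 0)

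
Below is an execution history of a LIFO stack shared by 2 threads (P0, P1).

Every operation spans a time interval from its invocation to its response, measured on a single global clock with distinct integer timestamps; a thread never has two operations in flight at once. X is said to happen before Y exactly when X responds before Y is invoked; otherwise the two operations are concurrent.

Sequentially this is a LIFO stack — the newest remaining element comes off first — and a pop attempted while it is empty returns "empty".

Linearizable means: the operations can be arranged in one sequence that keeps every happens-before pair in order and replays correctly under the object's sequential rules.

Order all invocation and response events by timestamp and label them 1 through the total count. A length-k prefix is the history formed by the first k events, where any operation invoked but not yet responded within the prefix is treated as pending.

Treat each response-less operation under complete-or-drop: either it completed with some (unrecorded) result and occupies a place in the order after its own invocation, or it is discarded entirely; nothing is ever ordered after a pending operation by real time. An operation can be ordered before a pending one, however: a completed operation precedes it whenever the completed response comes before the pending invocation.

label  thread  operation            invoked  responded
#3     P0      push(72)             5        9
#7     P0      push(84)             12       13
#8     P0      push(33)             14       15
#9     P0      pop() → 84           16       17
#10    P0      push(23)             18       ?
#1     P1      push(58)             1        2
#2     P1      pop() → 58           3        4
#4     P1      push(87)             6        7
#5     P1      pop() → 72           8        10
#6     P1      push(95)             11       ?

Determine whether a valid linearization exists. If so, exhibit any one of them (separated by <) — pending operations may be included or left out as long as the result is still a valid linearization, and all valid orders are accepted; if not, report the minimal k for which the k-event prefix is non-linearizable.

not linearizable — minimal violating prefix: 17 events

the violation lands at event 17, #9's response at time 17: events 1..16 linearize, events 1..17 do not
checked exhaustively: 3 real-time-consistent orders of 8 completed operations, zero legal LIFO stack replays
including or dropping the 1 pending operation (#6) in any combination fails
take #1, #2, #3, #4, #5, #7, #8, #9 (pending dropped): step 5 already fails, because #5 pop() → 72 cannot occur there
take #1, #2, #4, #3, #5, #7, #8, #9 (pending dropped): step 8 already fails, because #9 pop() → 84 cannot occur there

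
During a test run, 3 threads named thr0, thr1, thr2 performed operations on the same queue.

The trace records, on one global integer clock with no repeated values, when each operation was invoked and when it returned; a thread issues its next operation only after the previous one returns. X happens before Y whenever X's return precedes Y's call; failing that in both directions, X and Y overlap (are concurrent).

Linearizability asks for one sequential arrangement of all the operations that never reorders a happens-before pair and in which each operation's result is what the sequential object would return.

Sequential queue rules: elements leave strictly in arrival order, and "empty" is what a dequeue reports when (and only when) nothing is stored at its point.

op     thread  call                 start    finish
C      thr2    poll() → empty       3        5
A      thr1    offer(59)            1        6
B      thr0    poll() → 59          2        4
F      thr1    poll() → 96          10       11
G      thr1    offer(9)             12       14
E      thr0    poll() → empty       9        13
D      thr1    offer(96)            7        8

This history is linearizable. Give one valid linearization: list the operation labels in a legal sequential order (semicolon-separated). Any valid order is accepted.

1. A offer(59), leaving queue <59>
2. B poll() → 59, leaving queue <>
3. C poll() → empty, leaving queue <>
4. D offer(96), leaving queue <96>
5. F poll() → 96, leaving queue <>
6. E poll() → empty, leaving queue <>
7. G offer(9), leaving queue <9>

A; B; C; D; F; E; G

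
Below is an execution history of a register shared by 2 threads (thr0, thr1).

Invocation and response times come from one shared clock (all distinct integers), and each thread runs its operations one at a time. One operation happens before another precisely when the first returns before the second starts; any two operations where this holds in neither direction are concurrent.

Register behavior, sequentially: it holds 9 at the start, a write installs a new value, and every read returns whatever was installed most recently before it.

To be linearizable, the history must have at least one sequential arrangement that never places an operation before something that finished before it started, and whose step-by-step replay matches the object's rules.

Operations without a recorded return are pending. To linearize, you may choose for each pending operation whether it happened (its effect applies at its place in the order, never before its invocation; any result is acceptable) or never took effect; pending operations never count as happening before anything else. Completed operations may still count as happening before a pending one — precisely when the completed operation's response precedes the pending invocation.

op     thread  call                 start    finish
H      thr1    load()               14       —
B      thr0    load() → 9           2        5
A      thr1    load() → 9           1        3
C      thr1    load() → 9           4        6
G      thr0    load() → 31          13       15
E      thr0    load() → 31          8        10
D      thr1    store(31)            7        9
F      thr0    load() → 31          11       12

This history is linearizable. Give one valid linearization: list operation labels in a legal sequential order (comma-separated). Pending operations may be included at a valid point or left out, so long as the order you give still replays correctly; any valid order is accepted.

1. A load() → 9, leaving value 9
2. B load() → 9, leaving value 9
3. C load() → 9, leaving value 9
4. D store(31), leaving value 31
5. E load() → 31, leaving value 31
6. F load() → 31, leaving value 31
7. G load() → 31, leaving value 31

A, B, C, D, E, F, G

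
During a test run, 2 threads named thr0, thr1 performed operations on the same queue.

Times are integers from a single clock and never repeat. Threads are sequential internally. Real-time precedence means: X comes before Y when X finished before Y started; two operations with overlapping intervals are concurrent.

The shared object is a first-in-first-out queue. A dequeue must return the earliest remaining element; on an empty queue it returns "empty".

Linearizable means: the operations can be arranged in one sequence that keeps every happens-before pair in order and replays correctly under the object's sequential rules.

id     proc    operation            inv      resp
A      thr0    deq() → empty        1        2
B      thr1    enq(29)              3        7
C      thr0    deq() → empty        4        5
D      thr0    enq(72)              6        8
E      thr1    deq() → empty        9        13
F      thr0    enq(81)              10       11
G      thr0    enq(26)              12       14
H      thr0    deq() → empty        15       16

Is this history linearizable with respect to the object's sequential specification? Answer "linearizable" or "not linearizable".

not linearizable

cut after 12 events: linearizable; cut after 13 events (E responds, time 13): not linearizable
no legal order exists: 6 real-time-consistent candidates over 6 completed queue operations, all rejected
no completion choice of the 1 pending operation (G) rescues it — every subset was tried
for example A, B, C, D, E, F (pending dropped) fails at step 3: C deq() → empty is not legal there
for example A, B, C, D, F, E (pending dropped) fails at step 3: C deq() → empty is not legal there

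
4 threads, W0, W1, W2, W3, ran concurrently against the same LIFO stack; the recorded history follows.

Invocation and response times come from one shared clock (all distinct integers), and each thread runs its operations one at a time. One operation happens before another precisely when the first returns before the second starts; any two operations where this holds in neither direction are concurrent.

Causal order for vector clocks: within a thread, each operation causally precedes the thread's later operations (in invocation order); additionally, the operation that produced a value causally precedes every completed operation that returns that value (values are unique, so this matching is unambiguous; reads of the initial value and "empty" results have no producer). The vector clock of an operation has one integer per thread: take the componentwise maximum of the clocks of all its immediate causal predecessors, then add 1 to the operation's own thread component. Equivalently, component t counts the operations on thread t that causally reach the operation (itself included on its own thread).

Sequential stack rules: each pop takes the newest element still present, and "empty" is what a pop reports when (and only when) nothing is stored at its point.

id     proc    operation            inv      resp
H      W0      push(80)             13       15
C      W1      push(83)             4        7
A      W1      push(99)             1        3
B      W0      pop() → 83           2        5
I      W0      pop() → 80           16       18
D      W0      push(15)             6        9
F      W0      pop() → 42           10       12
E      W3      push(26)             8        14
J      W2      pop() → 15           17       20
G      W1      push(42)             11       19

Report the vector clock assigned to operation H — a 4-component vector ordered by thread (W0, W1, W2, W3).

(4, 3, 0, 0)

invoked at 8, E has no predecessors; its own W3 bump gives (0, 0, 0, 1)
invoked at 1, A has no predecessors; its own W1 bump gives (0, 1, 0, 0)
invoked at 4, C merges VC(A)=(0, 1, 0, 0) and bumps W1's slot → (0, 2, 0, 0)
invoked at 11, G merges VC(C)=(0, 2, 0, 0) and bumps W1's slot → (0, 3, 0, 0)
invoked at 2, B merges VC(C)=(0, 2, 0, 0) and bumps W0's slot → (1, 2, 0, 0)
invoked at 6, D merges VC(B)=(1, 2, 0, 0) and bumps W0's slot → (2, 2, 0, 0)
invoked at 17, J merges VC(D)=(2, 2, 0, 0) and bumps W2's slot → (2, 2, 1, 0)
invoked at 10, F merges VC(D)=(2, 2, 0, 0), VC(G)=(0, 3, 0, 0) and bumps W0's slot → (3, 3, 0, 0)
invoked at 13, H merges VC(F)=(3, 3, 0, 0) and bumps W0's slot → (4, 3, 0, 0)
invoked at 16, I merges VC(H)=(4, 3, 0, 0) and bumps W0's slot → (5, 3, 0, 0)
target: VC(H) = (4, 3, 0, 0)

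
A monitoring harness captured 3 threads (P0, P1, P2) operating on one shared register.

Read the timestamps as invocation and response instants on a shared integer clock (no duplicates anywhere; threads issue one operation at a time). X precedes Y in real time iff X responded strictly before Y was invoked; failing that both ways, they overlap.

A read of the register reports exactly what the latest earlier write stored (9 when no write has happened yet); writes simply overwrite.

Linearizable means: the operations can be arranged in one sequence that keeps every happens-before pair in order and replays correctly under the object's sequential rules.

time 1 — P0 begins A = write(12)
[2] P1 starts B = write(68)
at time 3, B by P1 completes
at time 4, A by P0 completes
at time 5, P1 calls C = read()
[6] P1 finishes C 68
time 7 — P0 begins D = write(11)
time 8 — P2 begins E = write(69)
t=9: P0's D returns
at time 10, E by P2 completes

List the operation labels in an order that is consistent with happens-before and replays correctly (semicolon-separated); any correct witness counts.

1. A write(12), leaving value 12
2. B write(68), leaving value 68
3. C read() → 68, leaving value 68
4. D write(11), leaving value 11
5. E write(69), leaving value 69

A; B; C; D; E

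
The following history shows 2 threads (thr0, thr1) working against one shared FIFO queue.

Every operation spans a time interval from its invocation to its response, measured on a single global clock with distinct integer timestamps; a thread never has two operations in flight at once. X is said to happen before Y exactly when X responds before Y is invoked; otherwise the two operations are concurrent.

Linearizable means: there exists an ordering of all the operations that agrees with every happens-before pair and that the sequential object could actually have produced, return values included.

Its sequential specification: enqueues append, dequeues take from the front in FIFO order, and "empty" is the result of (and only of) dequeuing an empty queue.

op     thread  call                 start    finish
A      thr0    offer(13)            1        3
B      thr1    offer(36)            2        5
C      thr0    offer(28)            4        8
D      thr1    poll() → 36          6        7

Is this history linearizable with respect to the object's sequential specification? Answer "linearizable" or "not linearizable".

linearizable

witness order: B, A, C, D
1. B offer(36), leaving queue <36>
2. A offer(13), leaving queue <36,13>
3. C offer(28), leaving queue <36,13,28>
4. D poll() → 36, leaving queue <13,28>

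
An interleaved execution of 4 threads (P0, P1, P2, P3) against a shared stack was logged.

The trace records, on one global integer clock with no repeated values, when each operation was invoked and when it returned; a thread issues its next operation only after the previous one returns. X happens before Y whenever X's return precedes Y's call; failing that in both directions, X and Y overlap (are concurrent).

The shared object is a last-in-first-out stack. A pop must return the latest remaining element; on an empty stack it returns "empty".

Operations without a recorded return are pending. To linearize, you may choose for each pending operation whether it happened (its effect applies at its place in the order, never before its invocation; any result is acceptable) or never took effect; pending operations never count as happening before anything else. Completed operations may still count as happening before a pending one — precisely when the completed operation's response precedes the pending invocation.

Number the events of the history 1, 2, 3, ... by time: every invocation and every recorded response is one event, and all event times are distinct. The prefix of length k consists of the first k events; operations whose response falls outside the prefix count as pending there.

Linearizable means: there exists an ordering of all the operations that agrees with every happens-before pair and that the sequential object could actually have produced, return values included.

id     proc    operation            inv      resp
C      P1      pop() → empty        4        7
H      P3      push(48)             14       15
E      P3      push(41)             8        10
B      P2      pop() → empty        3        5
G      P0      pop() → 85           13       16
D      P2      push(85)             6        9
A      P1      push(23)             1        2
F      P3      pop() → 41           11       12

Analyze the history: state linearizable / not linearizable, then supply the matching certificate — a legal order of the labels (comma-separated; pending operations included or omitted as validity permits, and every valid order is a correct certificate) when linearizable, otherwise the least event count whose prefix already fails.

not linearizable — minimal violating prefix: 7 events

already the first 7 events (up to C's response at time 7) admit no linearization; the first 6 still do
no legal order exists: 2 real-time-consistent candidates over 3 completed stack operations, all rejected
every completion of the 1 pending operation (D) was checked; none linearizes
for example A, B, C (pending dropped) fails at step 2: B pop() → empty is not legal there
for example A, C, B (pending dropped) fails at step 2: C pop() → empty is not legal there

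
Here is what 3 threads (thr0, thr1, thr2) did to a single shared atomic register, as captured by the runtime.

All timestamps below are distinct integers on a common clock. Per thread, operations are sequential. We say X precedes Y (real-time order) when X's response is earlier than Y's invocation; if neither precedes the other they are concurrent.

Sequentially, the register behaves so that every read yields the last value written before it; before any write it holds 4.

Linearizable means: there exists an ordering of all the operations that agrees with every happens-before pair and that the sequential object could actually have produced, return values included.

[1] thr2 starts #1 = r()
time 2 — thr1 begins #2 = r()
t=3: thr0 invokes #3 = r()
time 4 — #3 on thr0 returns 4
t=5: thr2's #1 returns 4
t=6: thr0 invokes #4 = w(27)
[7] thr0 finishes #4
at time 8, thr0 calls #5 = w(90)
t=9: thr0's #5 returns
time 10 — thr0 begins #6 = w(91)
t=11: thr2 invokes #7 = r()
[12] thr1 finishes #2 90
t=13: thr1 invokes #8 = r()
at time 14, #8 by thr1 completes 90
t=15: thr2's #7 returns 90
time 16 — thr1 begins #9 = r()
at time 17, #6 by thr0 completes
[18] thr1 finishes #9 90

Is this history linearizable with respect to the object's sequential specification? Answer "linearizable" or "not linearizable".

witness order: #1, #3, #4, #5, #2, #7, #8, #9, #6
step 1: #1 r() → 4 — value 4
step 2: #3 r() → 4 — value 4
step 3: #4 w(27) — value 27
step 4: #5 w(90) — value 90
step 5: #2 r() → 90 — value 90
step 6: #7 r() → 90 — value 90
step 7: #8 r() → 90 — value 90
step 8: #9 r() → 90 — value 90
step 9: #6 w(91) — value 91

linearizable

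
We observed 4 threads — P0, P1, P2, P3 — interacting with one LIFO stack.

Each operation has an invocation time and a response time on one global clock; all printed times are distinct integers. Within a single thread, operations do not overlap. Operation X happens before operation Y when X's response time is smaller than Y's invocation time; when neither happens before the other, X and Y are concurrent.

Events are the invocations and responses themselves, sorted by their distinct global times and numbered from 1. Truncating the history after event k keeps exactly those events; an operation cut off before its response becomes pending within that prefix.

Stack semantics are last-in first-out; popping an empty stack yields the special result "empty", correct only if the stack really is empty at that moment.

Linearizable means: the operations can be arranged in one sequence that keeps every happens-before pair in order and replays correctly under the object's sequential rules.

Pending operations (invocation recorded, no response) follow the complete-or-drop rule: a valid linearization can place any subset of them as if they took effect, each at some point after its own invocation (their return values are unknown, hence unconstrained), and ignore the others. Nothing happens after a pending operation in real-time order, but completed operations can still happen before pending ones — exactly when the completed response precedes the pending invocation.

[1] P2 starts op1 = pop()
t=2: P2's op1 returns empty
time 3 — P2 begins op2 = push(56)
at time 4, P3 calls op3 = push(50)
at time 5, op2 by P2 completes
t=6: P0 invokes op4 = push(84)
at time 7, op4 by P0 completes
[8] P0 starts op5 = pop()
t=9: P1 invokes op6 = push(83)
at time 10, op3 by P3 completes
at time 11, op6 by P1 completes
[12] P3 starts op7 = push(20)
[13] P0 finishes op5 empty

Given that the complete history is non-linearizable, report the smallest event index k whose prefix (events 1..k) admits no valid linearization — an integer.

13

one valid order for events 1..12 is op1, op2, op3, op4, op5, op6:
step 1: op1 pop() → empty — stack <>
step 2: op2 push(56) — stack <56>
step 3: op3 push(50) — stack <56,50>
step 4: op4 push(84) — stack <56,50,84>
step 5: op5 pop() (pending, included) — stack <56,50>
step 6: op6 push(83) — stack <56,50,83>
once event 13 joins (op5's response, time 13), exhaustive search finds no witness
include/drop combinations of the 1 pending operation (op7) were all tried; none helps
e.g. op1, op2, op3, op4, op5, op6 (pending dropped): illegal at step 5, since op5 pop() → empty cannot apply there
e.g. op1, op2, op3, op4, op6, op5 (pending dropped): illegal at step 6, since op5 pop() → empty cannot apply there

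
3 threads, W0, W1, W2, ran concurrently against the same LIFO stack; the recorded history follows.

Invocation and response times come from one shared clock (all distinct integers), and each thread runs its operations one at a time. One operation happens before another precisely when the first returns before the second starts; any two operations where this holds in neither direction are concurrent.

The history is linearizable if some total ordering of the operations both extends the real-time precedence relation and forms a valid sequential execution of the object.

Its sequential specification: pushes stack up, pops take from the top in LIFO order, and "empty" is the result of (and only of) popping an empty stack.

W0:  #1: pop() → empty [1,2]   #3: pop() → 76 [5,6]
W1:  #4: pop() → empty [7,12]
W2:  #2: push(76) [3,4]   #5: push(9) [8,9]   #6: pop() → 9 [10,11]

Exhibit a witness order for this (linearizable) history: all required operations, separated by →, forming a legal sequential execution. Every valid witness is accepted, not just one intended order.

#1 → #2 → #3 → #4 → #5 → #6

step 1: #1 pop() → empty — stack <>
step 2: #2 push(76) — stack <76>
step 3: #3 pop() → 76 — stack <>
step 4: #4 pop() → empty — stack <>
step 5: #5 push(9) — stack <9>
step 6: #6 pop() → 9 — stack <>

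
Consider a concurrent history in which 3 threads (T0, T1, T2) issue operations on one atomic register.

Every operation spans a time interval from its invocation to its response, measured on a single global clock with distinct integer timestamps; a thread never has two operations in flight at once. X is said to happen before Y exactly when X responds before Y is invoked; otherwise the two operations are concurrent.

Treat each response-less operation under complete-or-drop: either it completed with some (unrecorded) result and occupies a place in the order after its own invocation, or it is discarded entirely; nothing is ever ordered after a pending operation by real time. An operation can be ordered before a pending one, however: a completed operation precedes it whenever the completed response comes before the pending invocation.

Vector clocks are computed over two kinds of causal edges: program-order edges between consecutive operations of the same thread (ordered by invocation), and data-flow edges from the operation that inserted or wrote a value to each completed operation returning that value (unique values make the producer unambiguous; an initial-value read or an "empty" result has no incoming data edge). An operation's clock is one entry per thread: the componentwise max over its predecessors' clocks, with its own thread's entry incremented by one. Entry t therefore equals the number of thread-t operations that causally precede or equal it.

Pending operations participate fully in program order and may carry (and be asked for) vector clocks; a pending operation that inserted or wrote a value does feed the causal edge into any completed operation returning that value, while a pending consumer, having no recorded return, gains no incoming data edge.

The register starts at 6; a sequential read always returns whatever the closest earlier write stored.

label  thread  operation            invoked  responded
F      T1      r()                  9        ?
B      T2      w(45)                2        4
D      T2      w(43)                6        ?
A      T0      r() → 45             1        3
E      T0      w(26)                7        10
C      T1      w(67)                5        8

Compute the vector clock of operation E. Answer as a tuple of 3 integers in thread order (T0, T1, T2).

(2, 0, 1)

B (invocation 2): nothing precedes it; T2's component alone gives (0, 0, 1)
C (invocation 5): nothing precedes it; T1's component alone gives (0, 1, 0)
merge at D (invoked 6): VC(B)=(0, 0, 1), own-thread bump on T2 → (0, 0, 2)
merge at F (invoked 9): VC(C)=(0, 1, 0), own-thread bump on T1 → (0, 2, 0)
merge at A (invoked 1): VC(B)=(0, 0, 1), own-thread bump on T0 → (1, 0, 1)
merge at E (invoked 7): VC(A)=(1, 0, 1), own-thread bump on T0 → (2, 0, 1)
target: VC(E) = (2, 0, 1)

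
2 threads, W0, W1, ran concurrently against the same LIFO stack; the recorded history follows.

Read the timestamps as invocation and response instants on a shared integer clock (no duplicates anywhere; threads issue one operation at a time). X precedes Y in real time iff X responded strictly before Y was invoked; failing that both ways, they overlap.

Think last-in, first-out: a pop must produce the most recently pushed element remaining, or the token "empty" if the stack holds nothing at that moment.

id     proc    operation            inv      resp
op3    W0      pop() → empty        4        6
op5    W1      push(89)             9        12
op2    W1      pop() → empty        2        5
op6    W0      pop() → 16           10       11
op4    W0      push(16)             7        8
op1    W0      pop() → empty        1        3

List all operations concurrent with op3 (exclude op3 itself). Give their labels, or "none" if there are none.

op3 spans [4,6]; an op avoiding the whole window 4..6 is ordered, any other is concurrent
op1 [1,3]: before
op2 [2,5]: concurrent
op4 [7,8]: after
op5 [9,12]: after
op6 [10,11]: after

op2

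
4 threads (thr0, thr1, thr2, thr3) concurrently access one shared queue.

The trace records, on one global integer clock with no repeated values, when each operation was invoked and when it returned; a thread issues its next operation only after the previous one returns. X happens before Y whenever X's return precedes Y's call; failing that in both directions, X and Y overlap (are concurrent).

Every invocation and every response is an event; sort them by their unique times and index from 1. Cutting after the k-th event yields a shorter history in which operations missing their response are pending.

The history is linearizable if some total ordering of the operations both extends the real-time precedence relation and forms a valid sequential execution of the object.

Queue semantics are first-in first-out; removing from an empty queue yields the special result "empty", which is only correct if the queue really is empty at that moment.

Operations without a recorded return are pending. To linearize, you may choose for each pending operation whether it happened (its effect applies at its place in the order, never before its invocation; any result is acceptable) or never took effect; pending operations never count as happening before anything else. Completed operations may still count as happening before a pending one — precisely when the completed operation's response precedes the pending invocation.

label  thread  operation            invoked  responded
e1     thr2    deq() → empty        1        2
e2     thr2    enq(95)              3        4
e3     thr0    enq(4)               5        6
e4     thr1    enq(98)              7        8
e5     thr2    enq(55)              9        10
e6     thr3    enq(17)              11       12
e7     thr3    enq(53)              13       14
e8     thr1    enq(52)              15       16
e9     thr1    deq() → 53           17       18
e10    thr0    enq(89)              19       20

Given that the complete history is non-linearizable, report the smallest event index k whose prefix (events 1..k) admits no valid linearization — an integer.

events 1..17 are linearizable, e.g. via e1, e2, e3, e4, e5, e6, e7, e8:
after step 1 (e1 deq() → empty): queue <>
after step 2 (e2 enq(95)): queue <95>
after step 3 (e3 enq(4)): queue <95,4>
after step 4 (e4 enq(98)): queue <95,4,98>
after step 5 (e5 enq(55)): queue <95,4,98,55>
after step 6 (e6 enq(17)): queue <95,4,98,55,17>
after step 7 (e7 enq(53)): queue <95,4,98,55,17,53>
after step 8 (e8 enq(52)): queue <95,4,98,55,17,53,52>
include event 18 — e9 responding at 18 — and every candidate order breaks
take e1, e2, e3, e4, e5, e6, e7, e8, e9: step 9 already fails, because e9 deq() → 53 cannot occur there

18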